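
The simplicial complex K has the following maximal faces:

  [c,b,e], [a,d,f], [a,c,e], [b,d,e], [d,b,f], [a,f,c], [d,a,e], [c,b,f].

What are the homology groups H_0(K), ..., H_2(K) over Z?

H_0 = Z,  H_1 = 0,  H_2 = Z.

Fix the vertex order a < b < c < d < e < f and write every simplex with vertices in increasing order. Then dim K = 2 and the simplices of K are:

  0-simplices (6): a, b, c, d, e, f
  1-simplices (12): ac, ad, ae, af, bc, bd, be, bf, ce, cf, de, df
  2-simplices (8): ace, acf, ade, adf, bce, bcf, bde, bdf

giving chain groups C_0 ≅ Z^6, C_1 ≅ Z^12, C_2 ≅ Z^8.

∂_1: C_1 → C_0 maps an edge to its endpoints' difference, ∂[p,q] = q − p.
This gives a 6×12 integer matrix of rank 5; reducing to Smith normal form yields diagonal entries (1,1,1,1,1).

Boundary ∂_2: C_2 → C_1 maps a triangle to the signed sum of its edges. For instance
  ∂acf = cf − af + ac,
  ∂bde = de − be + bd.
The 12×8 boundary matrix has rank 7 and Smith normal form diag(1,1,1,1,1,1,1).

Reading off H_k = ker ∂_k / im ∂_{k+1}:

  H_0: rank C_0 − rank ∂_1 = 6 − 5 = 1, and the invariant factors of ∂_1 are all 1, so H_0 ≅ Z.
  H_1: rank ker ∂_1 − rank ∂_2 = (12 − 5) − 7 = 0, and the invariant factors of ∂_2 are all 1, so H_1 ≅ 0.
  H_2: rank ker ∂_2 − rank ∂_3 = (8 − 7) − 0 = 1, and there is no ∂_3, so H_2 ≅ Z.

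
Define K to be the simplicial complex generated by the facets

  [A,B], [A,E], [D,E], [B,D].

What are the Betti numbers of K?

Take the total order A < B < D < E on the vertex set. Then K (dimension 1) consists of the simplices:

  0-simplices (4): A, B, D, E
  1-simplices (4): AB, AE, BD, DE

giving chain groups C_0 ≅ Z^4, C_1 ≅ Z^4.

∂_1: C_1 → C_0 sends each edge [p,q] (with p < q) to q − p. For instance
  ∂AE = E − A.
As a 4×4 matrix over Z this has rank 3, with invariant factors (1,1,1).

Reading off H_k = ker ∂_k / im ∂_{k+1}:

  H_0: rank C_0 − rank ∂_1 = 4 − 3 = 1, and the invariant factors of ∂_1 are all 1, so H_0 = Z.
  H_1: rank ker ∂_1 − rank ∂_2 = (4 − 3) − 0 = 1, and there is no ∂_2, so H_1 = Z.

As a check, the Euler characteristic is 4 − 4 = 0, which agrees with 1 − 1 = 0.

Hence the Betti numbers are b_0 = 1, b_1 = 1.

b_0 = 1, b_1 = 1.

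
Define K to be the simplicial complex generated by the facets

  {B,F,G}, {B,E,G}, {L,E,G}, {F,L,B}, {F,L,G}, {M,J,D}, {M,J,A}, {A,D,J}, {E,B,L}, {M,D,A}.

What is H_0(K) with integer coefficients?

Order the vertices as A < B < D < E < F < G < J < L < M. Listing each simplex with vertices in this order, K has dimension 2 with simplices:

  0-simplices (9): A, B, D, E, F, G, J, L, M
  1-simplices (15): AD, AJ, AM, BE, BF, BG, BL, DJ, DM, EG, EL, FG, FL, GL, JM
  2-simplices (10): ADJ, ADM, AJM, BEG, BEL, BFG, BFL, DJM, EGL, FGL

Hence C_0 ≅ Z^9, C_1 ≅ Z^15, C_2 ≅ Z^10.

∂_1: C_1 → C_0 sends each edge [p,q] (with p < q) to q − p. For instance
  ∂AD = D − A.
The resulting 9×15 matrix has rank 7, and its Smith normal form has invariant factors (1,1,1,1,1,1,1).

∂_2: C_2 → C_1 sends each 2-simplex [p,q,r] to [q,r] − [p,r] + [p,q]. For instance
  ∂BEG = EG − BG + BE,
  ∂BFG = FG − BG + BF.
The resulting 15×10 matrix has rank 8, and its Smith normal form has invariant factors (1,1,1,1,1,1,1,1).

Computing H_k = (kernel of ∂_k) / (image of ∂_{k+1}):

  H_0: rank C_0 − rank ∂_1 = 9 − 7 = 2, and the invariant factors of ∂_1 are all 1, so H_0 = Z^2.

H_0 ≅ Z^2.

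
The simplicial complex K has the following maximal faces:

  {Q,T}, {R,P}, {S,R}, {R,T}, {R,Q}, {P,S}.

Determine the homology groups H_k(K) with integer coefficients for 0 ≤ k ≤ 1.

H_0 = Z,  H_1 = Z^2.

Take the total order P < Q < R < S < T on the vertex set. Then K (dimension 1) consists of the simplices:

  0-simplices (5): P, Q, R, S, T
  1-simplices (6): PR, PS, QR, QT, RS, RT

Hence C_0 ≅ Z^5, C_1 ≅ Z^6.

The boundary map ∂_1: C_1 → C_0 sends each edge [p,q] (with p < q) to q − p. For instance
  ∂QT = T − Q.
As a 5×6 matrix over Z this has rank 4, with invariant factors (1,1,1,1).

Computing H_k = (kernel of ∂_k) / (image of ∂_{k+1}):

  H_0: rank C_0 − rank ∂_1 = 5 − 4 = 1, and the invariant factors of ∂_1 are all 1, so H_0 = Z.
  H_1: rank ker ∂_1 − rank ∂_2 = (6 − 4) − 0 = 2, and there is no ∂_2, so H_1 = Z^2.

(K is a triangulation of a wedge of 2 circles.)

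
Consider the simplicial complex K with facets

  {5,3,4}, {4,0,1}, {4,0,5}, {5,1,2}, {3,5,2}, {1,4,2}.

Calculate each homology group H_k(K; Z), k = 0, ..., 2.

H_0 = Z,  H_1 = Z,  H_2 = 0.

K has 6 vertices, 12 edges, 6 triangles.
rank ∂_0 = 0, rank ∂_1 = 5 ⇒ b_0 = 6 − 0 − 5 = 1; all invariant factors of ∂_1 are 1 so no torsion. So H_0 = Z.
rank ∂_1 = 5, rank ∂_2 = 6 ⇒ b_1 = 12 − 5 − 6 = 1; all invariant factors of ∂_2 are 1 so no torsion. So H_1 = Z.
rank ∂_2 = 6, rank ∂_3 = 0 ⇒ b_2 = 6 − 6 − 0 = 0. So H_2 = 0.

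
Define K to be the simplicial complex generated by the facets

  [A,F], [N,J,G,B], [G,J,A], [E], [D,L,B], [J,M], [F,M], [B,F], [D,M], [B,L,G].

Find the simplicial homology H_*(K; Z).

H_0 = Z^2,  H_1 = Z^3,  H_2 = 0,  H_3 = 0.

Take the total order A < B < D < E < F < G < J < L < M < N on the vertex set. Then K (dimension 3) consists of the simplices:

  0-simplices (10): A, B, D, E, F, G, J, L, M, N
  1-simplices (17): AF, AG, AJ, BD, BF, BG, BJ, BL, BN, DL, DM, FM, GJ, GL, GN, JM, JN
  2-simplices (7): AGJ, BDL, BGJ, BGL, BGN, BJN, GJN
  3-simplices (1): BGJN

so the chain groups are C_0 ≅ Z^10, C_1 ≅ Z^17, C_2 ≅ Z^7, C_3 ≅ Z^1.

Boundary ∂_1: C_1 → C_0 sends each edge [p,q] (with p < q) to q − p. For instance
  ∂AF = F − A.
This gives a 10×17 integer matrix of rank 8; reducing to Smith normal form yields diagonal entries (1,1,1,1,1,1,1,1).

∂_2: C_2 → C_1 maps a triangle to the signed sum of its edges. For instance
  ∂BGN = GN − BN + BG,
  ∂BJN = JN − BN + BJ.
This gives a 17×7 integer matrix of rank 6; reducing to Smith normal form yields diagonal entries (1,1,1,1,1,1).

Boundary ∂_3: C_3 → C_2 sends each 3-simplex σ to the alternating sum Σ_i (−1)^i (σ with its i-th vertex removed). For instance
  ∂BGJN = GJN − BJN + BGN − BGJ.
This gives a 7×1 integer matrix of rank 1; reducing to Smith normal form yields diagonal entries (1).

From H_k ≅ ker(∂_k) / im(∂_{k+1}) we obtain:

  H_0: rank C_0 − rank ∂_1 = 10 − 8 = 2, and the invariant factors of ∂_1 are all 1, so H_0 ≅ Z^2.
  H_1: rank ker ∂_1 − rank ∂_2 = (17 − 8) − 6 = 3, and the invariant factors of ∂_2 are all 1, so H_1 ≅ Z^3.
  H_2: rank ker ∂_2 − rank ∂_3 = (7 − 6) − 1 = 0, and the invariant factors of ∂_3 are all 1, so H_2 ≅ 0.
  H_3: rank ker ∂_3 − rank ∂_4 = (1 − 1) − 0 = 0, and there is no ∂_4, so H_3 ≅ 0.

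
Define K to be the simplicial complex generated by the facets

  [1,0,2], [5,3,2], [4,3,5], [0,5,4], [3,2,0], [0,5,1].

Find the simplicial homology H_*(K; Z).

Take the total order 0 < 1 < 2 < 3 < 4 < 5 on the vertex set. Then K (dimension 2) consists of the simplices:

  0-simplices (6): [0], [1], [2], [3], [4], [5]
  1-simplices (12): [0,1], [0,2], [0,3], [0,4], [0,5], [1,2], [1,5], [2,3], [2,5], [3,4], [3,5], [4,5]
  2-simplices (6): [0,1,2], [0,1,5], [0,2,3], [0,4,5], [2,3,5], [3,4,5]

Hence C_0 ≅ Z^6, C_1 ≅ Z^12, C_2 ≅ Z^6.

Boundary ∂_1: C_1 → C_0 maps an edge to its endpoints' difference, ∂[p,q] = q − p. For instance
  ∂[0,4] = [4] − [0].
The 6×12 boundary matrix has rank 5 and Smith normal form diag(1,1,1,1,1).

∂_2: C_2 → C_1 acts by ∂[p,q,r] = [q,r] − [p,r] + [p,q]. For instance
  ∂[0,2,3] = [2,3] − [0,3] + [0,2],
  ∂[2,3,5] = [3,5] − [2,5] + [2,3].
The 12×6 boundary matrix has rank 6 and Smith normal form diag(1,1,1,1,1,1).

Computing H_k = (kernel of ∂_k) / (image of ∂_{k+1}):

  H_0: rank C_0 − rank ∂_1 = 6 − 5 = 1, and the invariant factors of ∂_1 are all 1, so H_0 ≅ Z.
  H_1: rank ker ∂_1 − rank ∂_2 = (12 − 5) − 6 = 1, and the invariant factors of ∂_2 are all 1, so H_1 ≅ Z.
  H_2: rank ker ∂_2 − rank ∂_3 = (6 − 6) − 0 = 0, and there is no ∂_3, so H_2 ≅ 0.

(K is a triangulation of the cylinder S^1 x I.)

H_0 = Z,  H_1 = Z,  H_2 = 0.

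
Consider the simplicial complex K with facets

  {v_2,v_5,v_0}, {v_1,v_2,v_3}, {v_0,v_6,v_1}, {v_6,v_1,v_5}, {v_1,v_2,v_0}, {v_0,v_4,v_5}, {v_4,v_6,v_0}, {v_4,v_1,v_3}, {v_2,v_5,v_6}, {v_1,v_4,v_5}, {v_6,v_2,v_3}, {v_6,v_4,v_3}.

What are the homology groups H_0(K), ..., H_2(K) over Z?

H_0 = Z,  H_1 = Z/2Z,  H_2 = 0.

We work with the vertex ordering v_0 < v_1 < v_2 < v_3 < v_4 < v_5 < v_6. The simplices of K, each written with vertices in increasing order, are:

  0-simplices (7): [v_0], [v_1], [v_2], [v_3], [v_4], [v_5], [v_6]
  1-simplices (18): (18 of them)
  2-simplices (12): (12 of them)

Hence C_0 ≅ Z^7, C_1 ≅ Z^18, C_2 ≅ Z^12.

The boundary map ∂_1: C_1 → C_0 is given by ∂[p,q] = [q] − [p]. For instance
  ∂[v_1,v_2] = [v_2] − [v_1].
The 7×18 boundary matrix has rank 6 and Smith normal form diag(1,1,1,1,1,1).

∂_2: C_2 → C_1 maps a triangle to the signed sum of its edges. For instance
  ∂[v_1,v_2,v_3] = [v_2,v_3] − [v_1,v_3] + [v_1,v_2],
  ∂[v_0,v_4,v_5] = [v_4,v_5] − [v_0,v_5] + [v_0,v_4].
The resulting 18×12 matrix has rank 12, and its Smith normal form has invariant factors (1,1,1,1,1,1,1,1,1,1,1,2).

From H_k ≅ ker(∂_k) / im(∂_{k+1}) we obtain:

  H_0: rank C_0 − rank ∂_1 = 7 − 6 = 1, and the invariant factors of ∂_1 are all 1, so H_0 = Z.
  H_1: rank ker ∂_1 − rank ∂_2 = (18 − 6) − 12 = 0, and ∂_2 has invariant factor 2 > 1, so H_1 = Z/2Z.
  H_2: rank ker ∂_2 − rank ∂_3 = (12 − 12) − 0 = 0, and there is no ∂_3, so H_2 = 0.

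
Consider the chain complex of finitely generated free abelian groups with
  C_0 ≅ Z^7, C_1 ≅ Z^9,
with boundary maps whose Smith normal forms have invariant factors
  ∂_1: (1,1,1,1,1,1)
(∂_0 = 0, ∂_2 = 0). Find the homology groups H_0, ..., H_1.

H_0: b_0 = 7 − 0 − 6 = 1; torsion from ∂_1 factors > 1: none. So H_0 = Z.
H_1: b_1 = 9 − 6 − 0 = 3; torsion from ∂_2 factors > 1: none. So H_1 = Z^3.

H_0 = Z,  H_1 = Z^3.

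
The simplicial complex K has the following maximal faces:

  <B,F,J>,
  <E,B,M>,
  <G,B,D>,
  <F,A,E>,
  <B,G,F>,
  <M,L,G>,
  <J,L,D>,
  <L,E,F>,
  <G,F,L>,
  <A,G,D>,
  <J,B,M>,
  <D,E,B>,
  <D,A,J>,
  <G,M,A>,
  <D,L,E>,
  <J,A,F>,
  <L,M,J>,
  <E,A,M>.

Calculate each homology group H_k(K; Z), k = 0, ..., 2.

Fix the vertex order A < B < D < E < F < G < J < L < M and write every simplex with vertices in increasing order. Then dim K = 2 and the simplices of K are:

  0-simplices (9): A, B, D, E, F, G, J, L, M
  1-simplices (27): AD, AE, AF, AG, AJ, AM, BD, BE, BF, BG, BJ, BM, DE, DG, DJ, DL, EF, EL, EM, FG, FJ, FL, GL, GM, JL, JM, LM
  2-simplices (18): ADG, ADJ, AEF, AEM, AFJ, AGM, BDE, BDG, BEM, BFG, BFJ, BJM, DEL, DJL, EFL, FGL, GLM, JLM

giving chain groups C_0 ≅ Z^9, C_1 ≅ Z^27, C_2 ≅ Z^18.

Boundary ∂_1: C_1 → C_0 sends each edge [p,q] (with p < q) to q − p. For instance
  ∂AF = F − A.
As a 9×27 matrix over Z this has rank 8, with invariant factors (1,1,1,1,1,1,1,1).

Boundary ∂_2: C_2 → C_1 sends each 2-simplex [p,q,r] to [q,r] − [p,r] + [p,q]. For instance
  ∂AEM = EM − AM + AE,
  ∂AFJ = FJ − AJ + AF.
This gives a 27×18 integer matrix of rank 17; reducing to Smith normal form yields diagonal entries (1,1,1,1,1,1,1,1,1,1,1,1,1,1,1,1,1).

From H_k ≅ ker(∂_k) / im(∂_{k+1}) we obtain:

  H_0: rank C_0 − rank ∂_1 = 9 − 8 = 1, and the invariant factors of ∂_1 are all 1, so H_0 ≅ Z.
  H_1: rank ker ∂_1 − rank ∂_2 = (27 − 8) − 17 = 2, and the invariant factors of ∂_2 are all 1, so H_1 ≅ Z^2.
  H_2: rank ker ∂_2 − rank ∂_3 = (18 − 17) − 0 = 1, and there is no ∂_3, so H_2 ≅ Z.

H_0 = Z,  H_1 = Z^2,  H_2 = Z.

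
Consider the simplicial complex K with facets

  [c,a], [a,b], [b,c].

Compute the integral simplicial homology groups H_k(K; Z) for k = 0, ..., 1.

H_0 ≅ Z,  H_1 ≅ Z.

K has 3 vertices, 3 edges.
rank ∂_0 = 0, rank ∂_1 = 2 ⇒ b_0 = 3 − 0 − 2 = 1; all invariant factors of ∂_1 are 1 so no torsion. So H_0 = Z.
rank ∂_1 = 2, rank ∂_2 = 0 ⇒ b_1 = 3 − 2 − 0 = 1. So H_1 = Z.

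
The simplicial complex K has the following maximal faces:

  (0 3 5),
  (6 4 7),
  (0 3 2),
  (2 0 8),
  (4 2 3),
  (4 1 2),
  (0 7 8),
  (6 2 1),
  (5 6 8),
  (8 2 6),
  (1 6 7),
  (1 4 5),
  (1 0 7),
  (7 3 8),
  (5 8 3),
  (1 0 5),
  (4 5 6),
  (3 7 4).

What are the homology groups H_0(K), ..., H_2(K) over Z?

Take the total order 0 < 1 < 2 < 3 < 4 < 5 < 6 < 7 < 8 on the vertex set. Then K (dimension 2) consists of the simplices:

  0-simplices (9): [0], [1], [2], [3], [4], [5], [6], [7], [8]
  1-simplices (27): (27 of them)
  2-simplices (18): [0,1,5], [0,1,7], [0,2,3], [0,2,8], [0,3,5], [0,7,8], [1,2,4], [1,2,6], [1,4,5], [1,6,7], [2,3,4], [2,6,8], [3,4,7], [3,5,8], [3,7,8], [4,5,6], [4,6,7], [5,6,8]

Hence C_0 ≅ Z^9, C_1 ≅ Z^27, C_2 ≅ Z^18.

Boundary ∂_1: C_1 → C_0 maps an edge to its endpoints' difference, ∂[p,q] = q − p. For instance
  ∂[2,8] = [8] − [2].
This gives a 9×27 integer matrix of rank 8; reducing to Smith normal form yields diagonal entries (1,1,1,1,1,1,1,1).

∂_2: C_2 → C_1 maps a triangle to the signed sum of its edges. For instance
  ∂[1,6,7] = [6,7] − [1,7] + [1,6],
  ∂[4,5,6] = [5,6] − [4,6] + [4,5].
The resulting 27×18 matrix has rank 18, and its Smith normal form has invariant factors (1,1,1,1,1,1,1,1,1,1,1,1,1,1,1,1,1,2).

Computing H_k = (kernel of ∂_k) / (image of ∂_{k+1}):

  H_0: rank C_0 − rank ∂_1 = 9 − 8 = 1, and the invariant factors of ∂_1 are all 1, so H_0 ≅ Z.
  H_1: rank ker ∂_1 − rank ∂_2 = (27 − 8) − 18 = 1, and ∂_2 has invariant factor 2 > 1, so H_1 ≅ Z ⊕ Z/2Z.
  H_2: rank ker ∂_2 − rank ∂_3 = (18 − 18) − 0 = 0, and there is no ∂_3, so H_2 ≅ 0.

(K is a triangulation of the Klein bottle.)

H_0 = Z,  H_1 = Z ⊕ Z/2Z,  H_2 = 0.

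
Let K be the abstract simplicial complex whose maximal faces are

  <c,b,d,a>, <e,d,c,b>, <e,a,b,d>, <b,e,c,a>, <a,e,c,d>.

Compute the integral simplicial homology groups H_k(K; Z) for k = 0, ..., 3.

H_0 = Z,  H_1 = 0,  H_2 = 0,  H_3 = Z.

K has 5 vertices, 10 edges, 10 triangles, 5 3-simplices.
rank ∂_0 = 0, rank ∂_1 = 4 ⇒ b_0 = 5 − 0 − 4 = 1; all invariant factors of ∂_1 are 1 so no torsion. So H_0 ≅ Z.
rank ∂_1 = 4, rank ∂_2 = 6 ⇒ b_1 = 10 − 4 − 6 = 0; all invariant factors of ∂_2 are 1 so no torsion. So H_1 ≅ 0.
rank ∂_2 = 6, rank ∂_3 = 4 ⇒ b_2 = 10 − 6 − 4 = 0; all invariant factors of ∂_3 are 1 so no torsion. So H_2 ≅ 0.
rank ∂_3 = 4, rank ∂_4 = 0 ⇒ b_3 = 5 − 4 − 0 = 1. So H_3 ≅ Z.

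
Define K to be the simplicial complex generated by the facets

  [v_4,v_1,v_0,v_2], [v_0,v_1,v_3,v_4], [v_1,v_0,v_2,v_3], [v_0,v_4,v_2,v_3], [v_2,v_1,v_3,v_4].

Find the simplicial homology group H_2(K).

H_2 ≅ 0.

K has 5 vertices, 10 edges, 10 triangles, 5 3-simplices.
rank ∂_2 = 6, rank ∂_3 = 4 ⇒ b_2 = 10 − 6 − 4 = 0; all invariant factors of ∂_3 are 1 so no torsion. So H_2 = 0.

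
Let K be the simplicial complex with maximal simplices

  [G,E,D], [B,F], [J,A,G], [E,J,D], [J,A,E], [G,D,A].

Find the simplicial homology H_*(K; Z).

H_0 = Z^2,  H_1 = Z,  H_2 = 0.

Take the total order A < B < D < E < F < G < J on the vertex set. Then K (dimension 2) consists of the simplices:

  0-simplices (7): A, B, D, E, F, G, J
  1-simplices (11): AD, AE, AG, AJ, BF, DE, DG, DJ, EG, EJ, GJ
  2-simplices (5): ADG, AEJ, AGJ, DEG, DEJ

Hence C_0 ≅ Z^7, C_1 ≅ Z^11, C_2 ≅ Z^5.

∂_1: C_1 → C_0 sends each edge [p,q] (with p < q) to q − p. For instance
  ∂AJ = J − A.
This gives a 7×11 integer matrix of rank 5; reducing to Smith normal form yields diagonal entries (1,1,1,1,1).

The boundary map ∂_2: C_2 → C_1 maps a triangle to the signed sum of its edges. For instance
  ∂AEJ = EJ − AJ + AE,
  ∂DEJ = EJ − DJ + DE.
As a 11×5 matrix over Z this has rank 5, with invariant factors (1,1,1,1,1).

Reading off H_k = ker ∂_k / im ∂_{k+1}:

  H_0: rank C_0 − rank ∂_1 = 7 − 5 = 2, and the invariant factors of ∂_1 are all 1, so H_0 = Z^2.
  H_1: rank ker ∂_1 − rank ∂_2 = (11 − 5) − 5 = 1, and the invariant factors of ∂_2 are all 1, so H_1 = Z.
  H_2: rank ker ∂_2 − rank ∂_3 = (5 − 5) − 0 = 0, and there is no ∂_3, so H_2 = 0.

(K is a triangulation of the disjoint union of the Möbius band and the 1-simplex.)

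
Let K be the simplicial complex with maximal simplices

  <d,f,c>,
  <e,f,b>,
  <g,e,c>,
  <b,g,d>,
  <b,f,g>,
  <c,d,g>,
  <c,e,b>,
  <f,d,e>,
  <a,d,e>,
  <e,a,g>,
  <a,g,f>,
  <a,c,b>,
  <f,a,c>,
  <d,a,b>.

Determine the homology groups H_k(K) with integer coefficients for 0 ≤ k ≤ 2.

H_0 = Z,  H_1 = Z^2,  H_2 = Z.

Take the total order a < b < c < d < e < f < g on the vertex set. Then K (dimension 2) consists of the simplices:

  0-simplices (7): a, b, c, d, e, f, g
  1-simplices (21): ab, ac, ad, ae, af, ag, bc, bd, be, bf, bg, cd, ce, cf, cg, de, df, dg, ef, eg, fg
  2-simplices (14): abc, abd, acf, ade, aeg, afg, bce, bdg, bef, bfg, cdf, cdg, ceg, def

so the chain groups are C_0 ≅ Z^7, C_1 ≅ Z^21, C_2 ≅ Z^14.

The boundary map ∂_1: C_1 → C_0 maps an edge to its endpoints' difference, ∂[p,q] = q − p.
This gives a 7×21 integer matrix of rank 6; reducing to Smith normal form yields diagonal entries (1,1,1,1,1,1).

∂_2: C_2 → C_1 acts by ∂[p,q,r] = [q,r] − [p,r] + [p,q]. For instance
  ∂afg = fg − ag + af,
  ∂def = ef − df + de.
This gives a 21×14 integer matrix of rank 13; reducing to Smith normal form yields diagonal entries (1,1,1,1,1,1,1,1,1,1,1,1,1).

From H_k ≅ ker(∂_k) / im(∂_{k+1}) we obtain:

  H_0: rank C_0 − rank ∂_1 = 7 − 6 = 1, and the invariant factors of ∂_1 are all 1, so H_0 = Z.
  H_1: rank ker ∂_1 − rank ∂_2 = (21 − 6) − 13 = 2, and the invariant factors of ∂_2 are all 1, so H_1 = Z^2.
  H_2: rank ker ∂_2 − rank ∂_3 = (14 − 13) − 0 = 1, and there is no ∂_3, so H_2 = Z.

As a check, the Euler characteristic is 7 − 21 + 14 = 0, which agrees with 1 − 2 + 1 = 0.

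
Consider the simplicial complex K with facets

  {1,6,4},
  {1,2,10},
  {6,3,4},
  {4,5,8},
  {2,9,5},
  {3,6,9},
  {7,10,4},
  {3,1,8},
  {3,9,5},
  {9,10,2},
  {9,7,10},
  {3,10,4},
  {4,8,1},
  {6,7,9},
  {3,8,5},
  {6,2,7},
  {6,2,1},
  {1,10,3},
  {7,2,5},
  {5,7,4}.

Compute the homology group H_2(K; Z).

H_2 ≅ 0.

Take the total order 1 < 2 < 3 < 4 < 5 < 6 < 7 < 8 < 9 < 10 on the vertex set. Then K (dimension 2) consists of the simplices:

  0-simplices (10): [1], [2], [3], [4], [5], [6], [7], [8], [9], [10]
  1-simplices (30): (30 of them)
  2-simplices (20): (20 of them)

Hence C_0 ≅ Z^10, C_1 ≅ Z^30, C_2 ≅ Z^20.

∂_1: C_1 → C_0 is given by ∂[p,q] = [q] − [p]. For instance
  ∂[3,8] = [8] − [3].
As a 10×30 matrix over Z this has rank 9, with invariant factors (1,1,1,1,1,1,1,1,1).

∂_2: C_2 → C_1 acts by ∂[p,q,r] = [q,r] − [p,r] + [p,q]. For instance
  ∂[3,4,6] = [4,6] − [3,6] + [3,4],
  ∂[3,5,8] = [5,8] − [3,8] + [3,5].
The 30×20 boundary matrix has rank 20 and Smith normal form diag(1,1,1,1,1,1,1,1,1,1,1,1,1,1,1,1,1,1,1,2).

Now H_k = ker ∂_k / im ∂_{k+1}, so:

  H_2: rank ker ∂_2 − rank ∂_3 = (20 − 20) − 0 = 0, and there is no ∂_3, so H_2 ≅ 0.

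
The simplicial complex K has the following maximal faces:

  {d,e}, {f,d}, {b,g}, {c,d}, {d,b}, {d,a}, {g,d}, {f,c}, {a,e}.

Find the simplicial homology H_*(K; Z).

Order the vertices as a < b < c < d < e < f < g. Listing each simplex with vertices in this order, K has dimension 1 with simplices:

  0-simplices (7): a, b, c, d, e, f, g
  1-simplices (9): ad, ae, bd, bg, cd, cf, de, df, dg

so the chain groups are C_0 ≅ Z^7, C_1 ≅ Z^9.

Boundary ∂_1: C_1 → C_0 maps an edge to its endpoints' difference, ∂[p,q] = q − p. For instance
  ∂de = e − d.
The 7×9 boundary matrix has rank 6 and Smith normal form diag(1,1,1,1,1,1).

Reading off H_k = ker ∂_k / im ∂_{k+1}:

  H_0: rank C_0 − rank ∂_1 = 7 − 6 = 1, and the invariant factors of ∂_1 are all 1, so H_0 ≅ Z.
  H_1: rank ker ∂_1 − rank ∂_2 = (9 − 6) − 0 = 3, and there is no ∂_2, so H_1 ≅ Z^3.

H_0 = Z,  H_1 = Z^3.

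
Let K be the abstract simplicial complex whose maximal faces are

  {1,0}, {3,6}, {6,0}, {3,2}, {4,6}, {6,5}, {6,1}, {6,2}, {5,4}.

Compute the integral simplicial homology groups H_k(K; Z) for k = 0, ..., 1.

H_0 = Z,  H_1 = Z^3.

Take the total order 0 < 1 < 2 < 3 < 4 < 5 < 6 on the vertex set. Then K (dimension 1) consists of the simplices:

  0-simplices (7): [0], [1], [2], [3], [4], [5], [6]
  1-simplices (9): [0,1], [0,6], [1,6], [2,3], [2,6], [3,6], [4,5], [4,6], [5,6]

Hence C_0 ≅ Z^7, C_1 ≅ Z^9.

The boundary map ∂_1: C_1 → C_0 is given by ∂[p,q] = [q] − [p].
This gives a 7×9 integer matrix of rank 6; reducing to Smith normal form yields diagonal entries (1,1,1,1,1,1).

Now H_k = ker ∂_k / im ∂_{k+1}, so:

  H_0: rank C_0 − rank ∂_1 = 7 − 6 = 1, and the invariant factors of ∂_1 are all 1, so H_0 = Z.
  H_1: rank ker ∂_1 − rank ∂_2 = (9 − 6) − 0 = 3, and there is no ∂_2, so H_1 = Z^3.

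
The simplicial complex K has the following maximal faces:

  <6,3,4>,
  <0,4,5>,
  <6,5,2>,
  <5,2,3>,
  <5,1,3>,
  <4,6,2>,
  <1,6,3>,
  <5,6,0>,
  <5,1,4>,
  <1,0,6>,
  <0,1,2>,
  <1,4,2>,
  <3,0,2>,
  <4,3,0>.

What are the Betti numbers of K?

Order the vertices as 0 < 1 < 2 < 3 < 4 < 5 < 6. Listing each simplex with vertices in this order, K has dimension 2 with simplices:

  0-simplices (7): [0], [1], [2], [3], [4], [5], [6]
  1-simplices (21): [0,1], [0,2], [0,3], [0,4], [0,5], [0,6], [1,2], [1,3], [1,4], [1,5], [1,6], [2,3], [2,4], [2,5], [2,6], [3,4], [3,5], [3,6], [4,5], [4,6], [5,6]
  2-simplices (14): [0,1,2], [0,1,6], [0,2,3], [0,3,4], [0,4,5], [0,5,6], [1,2,4], [1,3,5], [1,3,6], [1,4,5], [2,3,5], [2,4,6], [2,5,6], [3,4,6]

so the chain groups are C_0 ≅ Z^7, C_1 ≅ Z^21, C_2 ≅ Z^14.

Boundary ∂_1: C_1 → C_0 sends each edge [p,q] (with p < q) to q − p. For instance
  ∂[1,2] = [2] − [1].
As a 7×21 matrix over Z this has rank 6, with invariant factors (1,1,1,1,1,1).

Boundary ∂_2: C_2 → C_1 maps a triangle to the signed sum of its edges. For instance
  ∂[3,4,6] = [4,6] − [3,6] + [3,4],
  ∂[0,4,5] = [4,5] − [0,5] + [0,4].
The resulting 21×14 matrix has rank 13, and its Smith normal form has invariant factors (1,1,1,1,1,1,1,1,1,1,1,1,1).

From H_k ≅ ker(∂_k) / im(∂_{k+1}) we obtain:

  H_0: rank C_0 − rank ∂_1 = 7 − 6 = 1, and the invariant factors of ∂_1 are all 1, so H_0 ≅ Z.
  H_1: rank ker ∂_1 − rank ∂_2 = (21 − 6) − 13 = 2, and the invariant factors of ∂_2 are all 1, so H_1 ≅ Z^2.
  H_2: rank ker ∂_2 − rank ∂_3 = (14 − 13) − 0 = 1, and there is no ∂_3, so H_2 ≅ Z.

As a check, the Euler characteristic is 7 − 21 + 14 = 0, which agrees with 1 − 2 + 1 = 0.
(K is a triangulation of the torus T^2.)

Hence the Betti numbers are b_0 = 1, b_1 = 2, b_2 = 1.

b_0 = 1, b_1 = 2, b_2 = 1.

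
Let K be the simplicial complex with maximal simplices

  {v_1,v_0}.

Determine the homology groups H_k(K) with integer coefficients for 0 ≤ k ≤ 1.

H_0 = Z,  H_1 = 0.

Order the vertices as v_0 < v_1. Listing each simplex with vertices in this order, K has dimension 1 with simplices:

  0-simplices (2): [v_0], [v_1]
  1-simplices (1): [v_0,v_1]

Hence C_0 ≅ Z^2, C_1 ≅ Z^1.

Boundary ∂_1: C_1 → C_0 maps an edge to its endpoints' difference, ∂[p,q] = q − p. For instance
  ∂[v_0,v_1] = [v_1] − [v_0].
This gives a 2×1 integer matrix of rank 1; reducing to Smith normal form yields diagonal entries (1).

Computing H_k = (kernel of ∂_k) / (image of ∂_{k+1}):

  H_0: rank C_0 − rank ∂_1 = 2 − 1 = 1, and the invariant factors of ∂_1 are all 1, so H_0 = Z.
  H_1: rank ker ∂_1 − rank ∂_2 = (1 − 1) − 0 = 0, and there is no ∂_2, so H_1 = 0.

As a check, the Euler characteristic is 2 − 1 = 1, which agrees with 1 − 0 = 1.
(K is a triangulation of the 1-simplex.)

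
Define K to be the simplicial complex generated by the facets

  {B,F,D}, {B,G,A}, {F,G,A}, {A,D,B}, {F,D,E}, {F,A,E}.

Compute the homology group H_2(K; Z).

H_2 ≅ 0.

We work with the vertex ordering A < B < D < E < F < G. The simplices of K, each written with vertices in increasing order, are:

  0-simplices (6): A, B, D, E, F, G
  1-simplices (12): AB, AD, AE, AF, AG, BD, BF, BG, DE, DF, EF, FG
  2-simplices (6): ABD, ABG, AEF, AFG, BDF, DEF

Hence C_0 ≅ Z^6, C_1 ≅ Z^12, C_2 ≅ Z^6.

∂_1: C_1 → C_0 sends each edge [p,q] (with p < q) to q − p. For instance
  ∂BG = G − B.
The resulting 6×12 matrix has rank 5, and its Smith normal form has invariant factors (1,1,1,1,1).

Boundary ∂_2: C_2 → C_1 maps a triangle to the signed sum of its edges. For instance
  ∂AEF = EF − AF + AE,
  ∂ABG = BG − AG + AB.
This gives a 12×6 integer matrix of rank 6; reducing to Smith normal form yields diagonal entries (1,1,1,1,1,1).

From H_k ≅ ker(∂_k) / im(∂_{k+1}) we obtain:

  H_2: rank ker ∂_2 − rank ∂_3 = (6 − 6) − 0 = 0, and there is no ∂_3, so H_2 = 0.

(K is a triangulation of the cylinder S^1 x I.)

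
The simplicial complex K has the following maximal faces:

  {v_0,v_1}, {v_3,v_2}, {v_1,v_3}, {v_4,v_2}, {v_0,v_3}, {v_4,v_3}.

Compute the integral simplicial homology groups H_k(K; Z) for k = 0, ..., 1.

K has 5 vertices, 6 edges.
rank ∂_0 = 0, rank ∂_1 = 4 ⇒ b_0 = 5 − 0 − 4 = 1; all invariant factors of ∂_1 are 1 so no torsion. So H_0 = Z.
rank ∂_1 = 4, rank ∂_2 = 0 ⇒ b_1 = 6 − 4 − 0 = 2. So H_1 = Z^2.

H_0 ≅ Z,  H_1 ≅ Z^2.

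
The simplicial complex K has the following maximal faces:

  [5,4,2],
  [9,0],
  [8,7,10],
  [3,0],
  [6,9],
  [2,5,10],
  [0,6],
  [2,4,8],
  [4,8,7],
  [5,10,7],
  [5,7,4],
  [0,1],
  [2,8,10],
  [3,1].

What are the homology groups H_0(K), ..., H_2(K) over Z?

H_0 ≅ Z^2,  H_1 ≅ Z^2,  H_2 ≅ Z.

K has 11 vertices, 18 edges, 8 triangles.
rank ∂_0 = 0, rank ∂_1 = 9 ⇒ b_0 = 11 − 0 − 9 = 2; all invariant factors of ∂_1 are 1 so no torsion. So H_0 ≅ Z^2.
rank ∂_1 = 9, rank ∂_2 = 7 ⇒ b_1 = 18 − 9 − 7 = 2; all invariant factors of ∂_2 are 1 so no torsion. So H_1 ≅ Z^2.
rank ∂_2 = 7, rank ∂_3 = 0 ⇒ b_2 = 8 − 7 − 0 = 1. So H_2 ≅ Z.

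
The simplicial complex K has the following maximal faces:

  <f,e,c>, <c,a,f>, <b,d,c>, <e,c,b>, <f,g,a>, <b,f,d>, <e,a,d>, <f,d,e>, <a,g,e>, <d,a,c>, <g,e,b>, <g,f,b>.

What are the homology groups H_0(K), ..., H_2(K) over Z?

We work with the vertex ordering a < b < c < d < e < f < g. The simplices of K, each written with vertices in increasing order, are:

  0-simplices (7): a, b, c, d, e, f, g
  1-simplices (18): ac, ad, ae, af, ag, bc, bd, be, bf, bg, cd, ce, cf, de, df, ef, eg, fg
  2-simplices (12): acd, acf, ade, aeg, afg, bcd, bce, bdf, beg, bfg, cef, def

Hence C_0 ≅ Z^7, C_1 ≅ Z^18, C_2 ≅ Z^12.

∂_1: C_1 → C_0 maps an edge to its endpoints' difference, ∂[p,q] = q − p. For instance
  ∂bd = d − b.
The resulting 7×18 matrix has rank 6, and its Smith normal form has invariant factors (1,1,1,1,1,1).

∂_2: C_2 → C_1 maps a triangle to the signed sum of its edges. For instance
  ∂aeg = eg − ag + ae,
  ∂bdf = df − bf + bd.
As a 18×12 matrix over Z this has rank 12, with invariant factors (1,1,1,1,1,1,1,1,1,1,1,2).

Now H_k = ker ∂_k / im ∂_{k+1}, so:

  H_0: rank C_0 − rank ∂_1 = 7 − 6 = 1, and the invariant factors of ∂_1 are all 1, so H_0 ≅ Z.
  H_1: rank ker ∂_1 − rank ∂_2 = (18 − 6) − 12 = 0, and ∂_2 has invariant factor 2 > 1, so H_1 ≅ Z/2.
  H_2: rank ker ∂_2 − rank ∂_3 = (12 − 12) − 0 = 0, and there is no ∂_3, so H_2 ≅ 0.

As a check, the Euler characteristic is 7 − 18 + 12 = 1, which agrees with 1 − 0 + 0 = 1.

H_0 = Z,  H_1 = Z/2,  H_2 = 0.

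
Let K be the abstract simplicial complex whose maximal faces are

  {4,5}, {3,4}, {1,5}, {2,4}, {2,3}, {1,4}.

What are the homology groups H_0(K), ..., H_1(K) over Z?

Take the total order 1 < 2 < 3 < 4 < 5 on the vertex set. Then K (dimension 1) consists of the simplices:

  0-simplices (5): [1], [2], [3], [4], [5]
  1-simplices (6): [1,4], [1,5], [2,3], [2,4], [3,4], [4,5]

giving chain groups C_0 ≅ Z^5, C_1 ≅ Z^6.

The boundary map ∂_1: C_1 → C_0 maps an edge to its endpoints' difference, ∂[p,q] = q − p.
The 5×6 boundary matrix has rank 4 and Smith normal form diag(1,1,1,1).

Reading off H_k = ker ∂_k / im ∂_{k+1}:

  H_0: rank C_0 − rank ∂_1 = 5 − 4 = 1, and the invariant factors of ∂_1 are all 1, so H_0 ≅ Z.
  H_1: rank ker ∂_1 − rank ∂_2 = (6 − 4) − 0 = 2, and there is no ∂_2, so H_1 ≅ Z^2.

(K is a triangulation of a wedge of 2 circles.)

H_0 = Z,  H_1 = Z^2.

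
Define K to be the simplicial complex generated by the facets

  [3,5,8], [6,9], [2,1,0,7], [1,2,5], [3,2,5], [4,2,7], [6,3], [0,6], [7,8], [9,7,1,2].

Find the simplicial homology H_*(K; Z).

H_0 = Z,  H_1 = Z^3,  H_2 = 0,  H_3 = 0.

We work with the vertex ordering 0 < 1 < 2 < 3 < 4 < 5 < 6 < 7 < 8 < 9. The simplices of K, each written with vertices in increasing order, are:

  0-simplices (10): [0], [1], [2], [3], [4], [5], [6], [7], [8], [9]
  1-simplices (21): [0,1], [0,2], [0,6], [0,7], [1,2], [1,5], [1,7], [1,9], [2,3], [2,4], [2,5], [2,7], [2,9], [3,5], [3,6], [3,8], [4,7], [5,8], [6,9], [7,8], [7,9]
  2-simplices (11): [0,1,2], [0,1,7], [0,2,7], [1,2,5], [1,2,7], [1,2,9], [1,7,9], [2,3,5], [2,4,7], [2,7,9], [3,5,8]
  3-simplices (2): [0,1,2,7], [1,2,7,9]

giving chain groups C_0 ≅ Z^10, C_1 ≅ Z^21, C_2 ≅ Z^11, C_3 ≅ Z^2.

The boundary map ∂_1: C_1 → C_0 is given by ∂[p,q] = [q] − [p]. For instance
  ∂[3,5] = [5] − [3].
This gives a 10×21 integer matrix of rank 9; reducing to Smith normal form yields diagonal entries (1,1,1,1,1,1,1,1,1).

The boundary map ∂_2: C_2 → C_1 sends each 2-simplex [p,q,r] to [q,r] − [p,r] + [p,q]. For instance
  ∂[3,5,8] = [5,8] − [3,8] + [3,5],
  ∂[1,2,9] = [2,9] − [1,9] + [1,2].
The resulting 21×11 matrix has rank 9, and its Smith normal form has invariant factors (1,1,1,1,1,1,1,1,1).

∂_3: C_3 → C_2 sends each 3-simplex σ to the alternating sum Σ_i (−1)^i (σ with its i-th vertex removed). For instance
  ∂[1,2,7,9] = [2,7,9] − [1,7,9] + [1,2,9] − [1,2,7],
  ∂[0,1,2,7] = [1,2,7] − [0,2,7] + [0,1,7] − [0,1,2].
This gives a 11×2 integer matrix of rank 2; reducing to Smith normal form yields diagonal entries (1,1).

From H_k ≅ ker(∂_k) / im(∂_{k+1}) we obtain:

  H_0: rank C_0 − rank ∂_1 = 10 − 9 = 1, and the invariant factors of ∂_1 are all 1, so H_0 = Z.
  H_1: rank ker ∂_1 − rank ∂_2 = (21 − 9) − 9 = 3, and the invariant factors of ∂_2 are all 1, so H_1 = Z^3.
  H_2: rank ker ∂_2 − rank ∂_3 = (11 − 9) − 2 = 0, and the invariant factors of ∂_3 are all 1, so H_2 = 0.
  H_3: rank ker ∂_3 − rank ∂_4 = (2 − 2) − 0 = 0, and there is no ∂_4, so H_3 = 0.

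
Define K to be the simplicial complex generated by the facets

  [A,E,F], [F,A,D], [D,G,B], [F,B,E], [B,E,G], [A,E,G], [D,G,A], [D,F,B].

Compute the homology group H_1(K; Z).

H_1 = 0.

Order the vertices as A < B < D < E < F < G. Listing each simplex with vertices in this order, K has dimension 2 with simplices:

  0-simplices (6): A, B, D, E, F, G
  1-simplices (12): AD, AE, AF, AG, BD, BE, BF, BG, DF, DG, EF, EG
  2-simplices (8): ADF, ADG, AEF, AEG, BDF, BDG, BEF, BEG

Hence C_0 ≅ Z^6, C_1 ≅ Z^12, C_2 ≅ Z^8.

Boundary ∂_1: C_1 → C_0 is given by ∂[p,q] = [q] − [p]. For instance
  ∂DF = F − D.
The 6×12 boundary matrix has rank 5 and Smith normal form diag(1,1,1,1,1).

The boundary map ∂_2: C_2 → C_1 maps a triangle to the signed sum of its edges. For instance
  ∂BDF = DF − BF + BD,
  ∂AEG = EG − AG + AE.
As a 12×8 matrix over Z this has rank 7, with invariant factors (1,1,1,1,1,1,1).

Reading off H_k = ker ∂_k / im ∂_{k+1}:

  H_1: rank ker ∂_1 − rank ∂_2 = (12 − 5) − 7 = 0, and the invariant factors of ∂_2 are all 1, so H_1 = 0.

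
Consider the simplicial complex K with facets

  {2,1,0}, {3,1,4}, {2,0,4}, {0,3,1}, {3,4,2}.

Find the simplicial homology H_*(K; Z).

H_0 = Z,  H_1 = Z,  H_2 = 0.

Fix the vertex order 0 < 1 < 2 < 3 < 4 and write every simplex with vertices in increasing order. Then dim K = 2 and the simplices of K are:

  0-simplices (5): [0], [1], [2], [3], [4]
  1-simplices (10): [0,1], [0,2], [0,3], [0,4], [1,2], [1,3], [1,4], [2,3], [2,4], [3,4]
  2-simplices (5): [0,1,2], [0,1,3], [0,2,4], [1,3,4], [2,3,4]

so the chain groups are C_0 ≅ Z^5, C_1 ≅ Z^10, C_2 ≅ Z^5.

∂_1: C_1 → C_0 maps an edge to its endpoints' difference, ∂[p,q] = q − p. For instance
  ∂[1,2] = [2] − [1].
The resulting 5×10 matrix has rank 4, and its Smith normal form has invariant factors (1,1,1,1).

Boundary ∂_2: C_2 → C_1 sends each 2-simplex [p,q,r] to [q,r] − [p,r] + [p,q]. For instance
  ∂[1,3,4] = [3,4] − [1,4] + [1,3],
  ∂[0,1,2] = [1,2] − [0,2] + [0,1].
This gives a 10×5 integer matrix of rank 5; reducing to Smith normal form yields diagonal entries (1,1,1,1,1).

Now H_k = ker ∂_k / im ∂_{k+1}, so:

  H_0: rank C_0 − rank ∂_1 = 5 − 4 = 1, and the invariant factors of ∂_1 are all 1, so H_0 ≅ Z.
  H_1: rank ker ∂_1 − rank ∂_2 = (10 − 4) − 5 = 1, and the invariant factors of ∂_2 are all 1, so H_1 ≅ Z.
  H_2: rank ker ∂_2 − rank ∂_3 = (5 − 5) − 0 = 0, and there is no ∂_3, so H_2 ≅ 0.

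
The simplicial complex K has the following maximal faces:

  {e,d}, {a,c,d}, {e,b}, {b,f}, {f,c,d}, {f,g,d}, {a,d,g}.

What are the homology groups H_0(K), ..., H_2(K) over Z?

Take the total order a < b < c < d < e < f < g on the vertex set. Then K (dimension 2) consists of the simplices:

  0-simplices (7): a, b, c, d, e, f, g
  1-simplices (11): ac, ad, ag, be, bf, cd, cf, de, df, dg, fg
  2-simplices (4): acd, adg, cdf, dfg

giving chain groups C_0 ≅ Z^7, C_1 ≅ Z^11, C_2 ≅ Z^4.

The boundary map ∂_1: C_1 → C_0 maps an edge to its endpoints' difference, ∂[p,q] = q − p. For instance
  ∂fg = g − f.
The 7×11 boundary matrix has rank 6 and Smith normal form diag(1,1,1,1,1,1).

∂_2: C_2 → C_1 acts by ∂[p,q,r] = [q,r] − [p,r] + [p,q]. For instance
  ∂dfg = fg − dg + df,
  ∂acd = cd − ad + ac.
This gives a 11×4 integer matrix of rank 4; reducing to Smith normal form yields diagonal entries (1,1,1,1).

Reading off H_k = ker ∂_k / im ∂_{k+1}:

  H_0: rank C_0 − rank ∂_1 = 7 − 6 = 1, and the invariant factors of ∂_1 are all 1, so H_0 ≅ Z.
  H_1: rank ker ∂_1 − rank ∂_2 = (11 − 6) − 4 = 1, and the invariant factors of ∂_2 are all 1, so H_1 ≅ Z.
  H_2: rank ker ∂_2 − rank ∂_3 = (4 − 4) − 0 = 0, and there is no ∂_3, so H_2 ≅ 0.

H_0 ≅ Z,  H_1 ≅ Z,  H_2 = 0.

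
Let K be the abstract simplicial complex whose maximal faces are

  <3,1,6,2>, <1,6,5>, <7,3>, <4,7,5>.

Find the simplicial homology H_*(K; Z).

H_0 ≅ Z,  H_1 ≅ Z,  H_2 = 0,  H_3 = 0.

Take the total order 1 < 2 < 3 < 4 < 5 < 6 < 7 on the vertex set. Then K (dimension 3) consists of the simplices:

  0-simplices (7): [1], [2], [3], [4], [5], [6], [7]
  1-simplices (12): [1,2], [1,3], [1,5], [1,6], [2,3], [2,6], [3,6], [3,7], [4,5], [4,7], [5,6], [5,7]
  2-simplices (6): [1,2,3], [1,2,6], [1,3,6], [1,5,6], [2,3,6], [4,5,7]
  3-simplices (1): [1,2,3,6]

Hence C_0 ≅ Z^7, C_1 ≅ Z^12, C_2 ≅ Z^6, C_3 ≅ Z^1.

The boundary map ∂_1: C_1 → C_0 sends each edge [p,q] (with p < q) to q − p. For instance
  ∂[3,7] = [7] − [3].
The 7×12 boundary matrix has rank 6 and Smith normal form diag(1,1,1,1,1,1).

Boundary ∂_2: C_2 → C_1 sends each 2-simplex [p,q,r] to [q,r] − [p,r] + [p,q]. For instance
  ∂[2,3,6] = [3,6] − [2,6] + [2,3],
  ∂[1,5,6] = [5,6] − [1,6] + [1,5].
This gives a 12×6 integer matrix of rank 5; reducing to Smith normal form yields diagonal entries (1,1,1,1,1).

Boundary ∂_3: C_3 → C_2 sends each 3-simplex σ to the alternating sum Σ_i (−1)^i (σ with its i-th vertex removed). For instance
  ∂[1,2,3,6] = [2,3,6] − [1,3,6] + [1,2,6] − [1,2,3].
As a 6×1 matrix over Z this has rank 1, with invariant factors (1).

Computing H_k = (kernel of ∂_k) / (image of ∂_{k+1}):

  H_0: rank C_0 − rank ∂_1 = 7 − 6 = 1, and the invariant factors of ∂_1 are all 1, so H_0 ≅ Z.
  H_1: rank ker ∂_1 − rank ∂_2 = (12 − 6) − 5 = 1, and the invariant factors of ∂_2 are all 1, so H_1 ≅ Z.
  H_2: rank ker ∂_2 − rank ∂_3 = (6 − 5) − 1 = 0, and the invariant factors of ∂_3 are all 1, so H_2 ≅ 0.
  H_3: rank ker ∂_3 − rank ∂_4 = (1 − 1) − 0 = 0, and there is no ∂_4, so H_3 ≅ 0.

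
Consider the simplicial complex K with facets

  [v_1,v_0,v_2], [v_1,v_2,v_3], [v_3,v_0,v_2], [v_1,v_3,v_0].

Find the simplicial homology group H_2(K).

H_2 ≅ Z.

Order the vertices as v_0 < v_1 < v_2 < v_3. Listing each simplex with vertices in this order, K has dimension 2 with simplices:

  0-simplices (4): [v_0], [v_1], [v_2], [v_3]
  1-simplices (6): [v_0,v_1], [v_0,v_2], [v_0,v_3], [v_1,v_2], [v_1,v_3], [v_2,v_3]
  2-simplices (4): [v_0,v_1,v_2], [v_0,v_1,v_3], [v_0,v_2,v_3], [v_1,v_2,v_3]

so the chain groups are C_0 ≅ Z^4, C_1 ≅ Z^6, C_2 ≅ Z^4.

∂_1: C_1 → C_0 is given by ∂[p,q] = [q] − [p]. For instance
  ∂[v_0,v_1] = [v_1] − [v_0].
This gives a 4×6 integer matrix of rank 3; reducing to Smith normal form yields diagonal entries (1,1,1).

The boundary map ∂_2: C_2 → C_1 sends each 2-simplex [p,q,r] to [q,r] − [p,r] + [p,q]. For instance
  ∂[v_1,v_2,v_3] = [v_2,v_3] − [v_1,v_3] + [v_1,v_2],
  ∂[v_0,v_2,v_3] = [v_2,v_3] − [v_0,v_3] + [v_0,v_2].
The resulting 6×4 matrix has rank 3, and its Smith normal form has invariant factors (1,1,1).

Reading off H_k = ker ∂_k / im ∂_{k+1}:

  H_2: rank ker ∂_2 − rank ∂_3 = (4 − 3) − 0 = 1, and there is no ∂_3, so H_2 ≅ Z.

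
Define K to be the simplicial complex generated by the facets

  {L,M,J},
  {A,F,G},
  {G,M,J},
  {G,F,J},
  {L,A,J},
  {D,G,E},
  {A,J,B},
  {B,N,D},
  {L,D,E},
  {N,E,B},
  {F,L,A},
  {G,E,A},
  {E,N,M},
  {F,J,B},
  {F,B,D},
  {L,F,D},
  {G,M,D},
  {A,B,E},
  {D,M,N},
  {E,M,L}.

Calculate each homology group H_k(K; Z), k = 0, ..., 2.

Order the vertices as A < B < D < E < F < G < J < L < M < N. Listing each simplex with vertices in this order, K has dimension 2 with simplices:

  0-simplices (10): A, B, D, E, F, G, J, L, M, N
  1-simplices (30): AB, AE, AF, AG, AJ, AL, BD, BE, BF, BJ, BN, DE, DF, DG, DL, DM, DN, EG, EL, EM, EN, FG, FJ, FL, GJ, GM, JL, JM, LM, MN
  2-simplices (20): ABE, ABJ, AEG, AFG, AFL, AJL, BDF, BDN, BEN, BFJ, DEG, DEL, DFL, DGM, DMN, ELM, EMN, FGJ, GJM, JLM

giving chain groups C_0 ≅ Z^10, C_1 ≅ Z^30, C_2 ≅ Z^20.

∂_1: C_1 → C_0 is given by ∂[p,q] = [q] − [p]. For instance
  ∂BE = E − B.
The 10×30 boundary matrix has rank 9 and Smith normal form diag(1,1,1,1,1,1,1,1,1).

∂_2: C_2 → C_1 sends each 2-simplex [p,q,r] to [q,r] − [p,r] + [p,q]. For instance
  ∂BDN = DN − BN + BD,
  ∂AEG = EG − AG + AE.
As a 30×20 matrix over Z this has rank 20, with invariant factors (1,1,1,1,1,1,1,1,1,1,1,1,1,1,1,1,1,1,1,2).

Now H_k = ker ∂_k / im ∂_{k+1}, so:

  H_0: rank C_0 − rank ∂_1 = 10 − 9 = 1, and the invariant factors of ∂_1 are all 1, so H_0 = Z.
  H_1: rank ker ∂_1 − rank ∂_2 = (30 − 9) − 20 = 1, and ∂_2 has invariant factor 2 > 1, so H_1 = Z ⊕ Z/2.
  H_2: rank ker ∂_2 − rank ∂_3 = (20 − 20) − 0 = 0, and there is no ∂_3, so H_2 = 0.

(K is a triangulation of the Klein bottle.)

H_0 = Z,  H_1 = Z ⊕ Z/2,  H_2 = 0.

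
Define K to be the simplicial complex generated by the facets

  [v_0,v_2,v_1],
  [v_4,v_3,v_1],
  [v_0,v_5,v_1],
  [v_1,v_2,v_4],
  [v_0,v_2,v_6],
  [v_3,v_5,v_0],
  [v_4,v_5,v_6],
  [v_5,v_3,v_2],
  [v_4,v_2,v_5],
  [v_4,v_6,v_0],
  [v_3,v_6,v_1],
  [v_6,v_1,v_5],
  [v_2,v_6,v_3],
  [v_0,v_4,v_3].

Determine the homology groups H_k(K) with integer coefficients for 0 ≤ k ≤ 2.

Order the vertices as v_0 < v_1 < v_2 < v_3 < v_4 < v_5 < v_6. Listing each simplex with vertices in this order, K has dimension 2 with simplices:

  0-simplices (7): [v_0], [v_1], [v_2], [v_3], [v_4], [v_5], [v_6]
  1-simplices (21): (21 of them)
  2-simplices (14): (14 of them)

so the chain groups are C_0 ≅ Z^7, C_1 ≅ Z^21, C_2 ≅ Z^14.

The boundary map ∂_1: C_1 → C_0 is given by ∂[p,q] = [q] − [p]. For instance
  ∂[v_0,v_1] = [v_1] − [v_0].
The resulting 7×21 matrix has rank 6, and its Smith normal form has invariant factors (1,1,1,1,1,1).

Boundary ∂_2: C_2 → C_1 sends each 2-simplex [p,q,r] to [q,r] − [p,r] + [p,q]. For instance
  ∂[v_4,v_5,v_6] = [v_5,v_6] − [v_4,v_6] + [v_4,v_5],
  ∂[v_0,v_3,v_4] = [v_3,v_4] − [v_0,v_4] + [v_0,v_3].
The resulting 21×14 matrix has rank 13, and its Smith normal form has invariant factors (1,1,1,1,1,1,1,1,1,1,1,1,1).

Computing H_k = (kernel of ∂_k) / (image of ∂_{k+1}):

  H_0: rank C_0 − rank ∂_1 = 7 − 6 = 1, and the invariant factors of ∂_1 are all 1, so H_0 = Z.
  H_1: rank ker ∂_1 − rank ∂_2 = (21 − 6) − 13 = 2, and the invariant factors of ∂_2 are all 1, so H_1 = Z^2.
  H_2: rank ker ∂_2 − rank ∂_3 = (14 − 13) − 0 = 1, and there is no ∂_3, so H_2 = Z.

(K is a triangulation of the torus T^2.)

H_0 = Z,  H_1 = Z^2,  H_2 = Z.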